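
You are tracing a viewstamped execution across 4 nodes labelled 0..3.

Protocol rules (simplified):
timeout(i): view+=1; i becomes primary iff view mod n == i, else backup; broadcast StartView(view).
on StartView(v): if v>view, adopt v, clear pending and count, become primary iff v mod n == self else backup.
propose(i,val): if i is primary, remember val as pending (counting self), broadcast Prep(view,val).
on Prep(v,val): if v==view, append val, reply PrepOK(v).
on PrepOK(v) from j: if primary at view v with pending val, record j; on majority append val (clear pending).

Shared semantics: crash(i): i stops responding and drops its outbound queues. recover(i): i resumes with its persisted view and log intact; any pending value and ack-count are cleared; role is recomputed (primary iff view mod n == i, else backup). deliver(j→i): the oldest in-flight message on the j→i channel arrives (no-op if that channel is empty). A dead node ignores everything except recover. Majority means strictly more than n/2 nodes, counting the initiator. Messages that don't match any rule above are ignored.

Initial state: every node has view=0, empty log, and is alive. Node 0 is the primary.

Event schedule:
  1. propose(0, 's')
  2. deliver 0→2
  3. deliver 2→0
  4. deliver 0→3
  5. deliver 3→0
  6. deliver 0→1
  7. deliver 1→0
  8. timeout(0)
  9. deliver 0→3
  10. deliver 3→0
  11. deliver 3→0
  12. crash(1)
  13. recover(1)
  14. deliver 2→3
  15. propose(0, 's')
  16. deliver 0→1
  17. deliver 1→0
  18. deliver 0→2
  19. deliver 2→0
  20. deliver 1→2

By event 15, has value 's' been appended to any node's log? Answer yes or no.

yes

e1 propose(0,'s'): ·
e2 deliver 0→2: 2[back,v=0,s]
e3 deliver 2→0: ·
e4 deliver 0→3: 3[back,v=0,s]
e5 deliver 3→0: 0[prim,v=0,s]
e6 deliver 0→1: 1[back,v=0,s]
e7 deliver 1→0: ·
e8 timeout(0): 0[back,v=1,s]
e9 deliver 0→3: 3[back,v=1,s]
e10 deliver 3→0: ·
e11 deliver 3→0: ·
e12 crash(1): 1[✗back,v=0,s]
e13 recover(1): 1[back,v=0,s]
e14 deliver 2→3: ·
e15 propose(0,'s'): ·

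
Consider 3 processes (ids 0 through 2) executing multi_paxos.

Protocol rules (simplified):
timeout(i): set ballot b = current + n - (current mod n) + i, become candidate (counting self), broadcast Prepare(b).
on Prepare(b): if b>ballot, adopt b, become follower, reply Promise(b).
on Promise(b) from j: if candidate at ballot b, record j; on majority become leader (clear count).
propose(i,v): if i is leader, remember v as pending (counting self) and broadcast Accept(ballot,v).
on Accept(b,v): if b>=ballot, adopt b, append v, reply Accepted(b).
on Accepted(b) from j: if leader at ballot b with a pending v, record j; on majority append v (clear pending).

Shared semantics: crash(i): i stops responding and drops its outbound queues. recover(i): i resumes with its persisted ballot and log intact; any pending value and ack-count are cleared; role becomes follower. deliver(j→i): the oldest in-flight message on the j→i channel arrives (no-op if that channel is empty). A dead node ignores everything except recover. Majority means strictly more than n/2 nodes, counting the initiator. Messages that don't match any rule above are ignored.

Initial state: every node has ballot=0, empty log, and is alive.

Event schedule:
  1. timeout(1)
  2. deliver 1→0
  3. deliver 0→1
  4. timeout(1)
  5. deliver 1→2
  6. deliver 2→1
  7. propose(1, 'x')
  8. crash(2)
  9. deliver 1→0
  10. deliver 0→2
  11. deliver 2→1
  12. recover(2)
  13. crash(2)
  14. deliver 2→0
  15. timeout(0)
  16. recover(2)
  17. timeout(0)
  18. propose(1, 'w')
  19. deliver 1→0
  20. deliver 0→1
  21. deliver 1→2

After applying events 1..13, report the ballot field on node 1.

7

step 1 timeout(1): 1={cand,b=4,log=-}
step 2 deliver 1→0: 0={foll,b=4,log=-}
step 3 deliver 0→1: 1={lead,b=4,log=-}
step 4 timeout(1): 1={cand,b=7,log=-}
step 5 deliver 1→2: 2={foll,b=4,log=-}
step 6 deliver 2→1: —
step 7 propose(1,'x'): —
step 8 crash(2): 2={✗foll,b=4,log=-}
step 9 deliver 1→0: 0={foll,b=7,log=-}
step 10 deliver 0→2: —
step 11 deliver 2→1: —
step 12 recover(2): 2={foll,b=4,log=-}
step 13 crash(2): 2={✗foll,b=4,log=-}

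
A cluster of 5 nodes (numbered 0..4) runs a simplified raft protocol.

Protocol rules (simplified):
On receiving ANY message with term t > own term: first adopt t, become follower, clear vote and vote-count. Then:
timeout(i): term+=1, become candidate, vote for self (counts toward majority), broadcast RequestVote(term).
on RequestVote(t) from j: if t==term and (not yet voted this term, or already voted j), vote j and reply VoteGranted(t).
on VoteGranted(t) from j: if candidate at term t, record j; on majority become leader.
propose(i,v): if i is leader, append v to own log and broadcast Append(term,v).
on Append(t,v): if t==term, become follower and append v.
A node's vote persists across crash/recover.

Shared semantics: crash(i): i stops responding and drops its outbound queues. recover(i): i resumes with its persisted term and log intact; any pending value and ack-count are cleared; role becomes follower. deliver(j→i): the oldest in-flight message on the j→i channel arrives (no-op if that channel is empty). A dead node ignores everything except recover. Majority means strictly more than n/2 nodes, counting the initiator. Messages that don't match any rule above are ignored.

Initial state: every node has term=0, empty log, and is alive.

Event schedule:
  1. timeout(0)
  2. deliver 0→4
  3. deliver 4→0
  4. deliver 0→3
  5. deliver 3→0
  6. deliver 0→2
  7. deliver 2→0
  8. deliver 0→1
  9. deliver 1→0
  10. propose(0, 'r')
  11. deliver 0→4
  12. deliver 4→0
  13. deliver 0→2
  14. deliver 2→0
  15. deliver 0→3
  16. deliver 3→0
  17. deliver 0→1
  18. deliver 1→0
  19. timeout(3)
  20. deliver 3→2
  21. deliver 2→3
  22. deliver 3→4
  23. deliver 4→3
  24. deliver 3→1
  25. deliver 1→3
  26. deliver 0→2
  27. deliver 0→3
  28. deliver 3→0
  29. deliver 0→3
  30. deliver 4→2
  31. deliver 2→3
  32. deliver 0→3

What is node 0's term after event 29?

2

step 1 timeout(0): 0={cand,t=1,log=-}
step 2 deliver 0→4: 4={foll,t=1,log=-}
step 3 deliver 4→0: —
step 4 deliver 0→3: 3={foll,t=1,log=-}
step 5 deliver 3→0: 0={lead,t=1,log=-}
step 6 deliver 0→2: 2={foll,t=1,log=-}
step 7 deliver 2→0: —
step 8 deliver 0→1: 1={foll,t=1,log=-}
step 9 deliver 1→0: —
step 10 propose(0,'r'): 0={lead,t=1,log=r}
step 11 deliver 0→4: 4={foll,t=1,log=r}
step 12 deliver 4→0: —
step 13 deliver 0→2: 2={foll,t=1,log=r}
step 14 deliver 2→0: —
step 15 deliver 0→3: 3={foll,t=1,log=r}
step 16 deliver 3→0: —
step 17 deliver 0→1: 1={foll,t=1,log=r}
step 18 deliver 1→0: —
step 19 timeout(3): 3={cand,t=2,log=r}
step 20 deliver 3→2: 2={foll,t=2,log=r}
step 21 deliver 2→3: —
step 22 deliver 3→4: 4={foll,t=2,log=r}
step 23 deliver 4→3: 3={lead,t=2,log=r}
step 24 deliver 3→1: 1={foll,t=2,log=r}
step 25 deliver 1→3: —
step 26 deliver 0→2: —
step 27 deliver 0→3: —
step 28 deliver 3→0: 0={foll,t=2,log=r}
step 29 deliver 0→3: —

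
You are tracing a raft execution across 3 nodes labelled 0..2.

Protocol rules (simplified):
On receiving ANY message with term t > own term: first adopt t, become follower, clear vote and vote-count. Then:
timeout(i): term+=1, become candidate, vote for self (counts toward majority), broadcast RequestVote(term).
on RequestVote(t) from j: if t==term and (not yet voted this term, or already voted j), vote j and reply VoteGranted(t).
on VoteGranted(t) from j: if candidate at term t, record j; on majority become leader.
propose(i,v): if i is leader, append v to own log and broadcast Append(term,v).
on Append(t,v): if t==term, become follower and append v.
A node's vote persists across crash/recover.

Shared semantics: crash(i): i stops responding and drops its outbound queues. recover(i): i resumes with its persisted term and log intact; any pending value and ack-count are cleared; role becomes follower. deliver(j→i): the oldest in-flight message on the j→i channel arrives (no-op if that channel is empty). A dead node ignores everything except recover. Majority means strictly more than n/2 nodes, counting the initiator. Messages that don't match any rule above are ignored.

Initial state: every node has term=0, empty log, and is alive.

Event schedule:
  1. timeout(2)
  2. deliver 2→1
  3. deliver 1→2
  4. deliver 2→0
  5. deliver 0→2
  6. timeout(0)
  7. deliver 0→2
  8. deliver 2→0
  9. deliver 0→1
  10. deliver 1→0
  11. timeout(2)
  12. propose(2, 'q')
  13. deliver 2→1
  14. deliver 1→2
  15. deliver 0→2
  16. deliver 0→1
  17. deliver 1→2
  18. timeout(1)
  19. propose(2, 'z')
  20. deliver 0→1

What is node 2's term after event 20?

3

e1 timeout(2): 2[cand,t=1,-]
e2 deliver 2→1: 1[foll,t=1,-]
e3 deliver 1→2: 2[lead,t=1,-]
e4 deliver 2→0: 0[foll,t=1,-]
e5 deliver 0→2: ·
e6 timeout(0): 0[cand,t=2,-]
e7 deliver 0→2: 2[foll,t=2,-]
e8 deliver 2→0: 0[lead,t=2,-]
e9 deliver 0→1: 1[foll,t=2,-]
e10 deliver 1→0: ·
e11 timeout(2): 2[cand,t=3,-]
e12 propose(2,'q'): ·
e13 deliver 2→1: 1[foll,t=3,-]
e14 deliver 1→2: 2[lead,t=3,-]
e15 deliver 0→2: ·
e16 deliver 0→1: ·
e17 deliver 1→2: ·
e18 timeout(1): 1[cand,t=4,-]
e19 propose(2,'z'): 2[lead,t=3,z]
e20 deliver 0→1: ·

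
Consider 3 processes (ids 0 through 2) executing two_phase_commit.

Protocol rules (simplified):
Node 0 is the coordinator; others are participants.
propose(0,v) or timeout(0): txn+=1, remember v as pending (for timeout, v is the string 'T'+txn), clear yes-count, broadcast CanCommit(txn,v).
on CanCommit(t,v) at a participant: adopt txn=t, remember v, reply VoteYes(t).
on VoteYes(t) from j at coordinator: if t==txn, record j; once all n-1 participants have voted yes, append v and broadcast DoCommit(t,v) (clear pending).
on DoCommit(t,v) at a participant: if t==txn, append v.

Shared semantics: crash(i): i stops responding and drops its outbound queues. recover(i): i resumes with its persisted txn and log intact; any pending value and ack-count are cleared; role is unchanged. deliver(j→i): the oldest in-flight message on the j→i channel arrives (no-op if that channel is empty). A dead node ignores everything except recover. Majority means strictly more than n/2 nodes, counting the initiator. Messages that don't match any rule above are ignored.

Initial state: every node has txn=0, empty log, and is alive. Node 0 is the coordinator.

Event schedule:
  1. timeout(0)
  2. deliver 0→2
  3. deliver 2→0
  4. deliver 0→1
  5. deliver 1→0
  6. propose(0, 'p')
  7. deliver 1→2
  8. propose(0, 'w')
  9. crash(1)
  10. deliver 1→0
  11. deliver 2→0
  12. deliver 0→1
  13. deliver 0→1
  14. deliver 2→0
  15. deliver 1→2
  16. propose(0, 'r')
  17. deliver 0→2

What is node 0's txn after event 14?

3

after 1 — timeout(0): n0:coor/t1/[-]
after 2 — deliver 0→2: n2:part/t1/[-]
after 3 — deliver 2→0: ·
after 4 — deliver 0→1: n1:part/t1/[-]
after 5 — deliver 1→0: n0:coor/t1/[T1]
after 6 — propose(0,'p'): n0:coor/t2/[T1]
after 7 — deliver 1→2: ·
after 8 — propose(0,'w'): n0:coor/t3/[T1]
after 9 — crash(1): n1:✗part/t1/[-]
after 10 — deliver 1→0: ·
after 11 — deliver 2→0: ·
after 12 — deliver 0→1: ·
after 13 — deliver 0→1: ·
after 14 — deliver 2→0: ·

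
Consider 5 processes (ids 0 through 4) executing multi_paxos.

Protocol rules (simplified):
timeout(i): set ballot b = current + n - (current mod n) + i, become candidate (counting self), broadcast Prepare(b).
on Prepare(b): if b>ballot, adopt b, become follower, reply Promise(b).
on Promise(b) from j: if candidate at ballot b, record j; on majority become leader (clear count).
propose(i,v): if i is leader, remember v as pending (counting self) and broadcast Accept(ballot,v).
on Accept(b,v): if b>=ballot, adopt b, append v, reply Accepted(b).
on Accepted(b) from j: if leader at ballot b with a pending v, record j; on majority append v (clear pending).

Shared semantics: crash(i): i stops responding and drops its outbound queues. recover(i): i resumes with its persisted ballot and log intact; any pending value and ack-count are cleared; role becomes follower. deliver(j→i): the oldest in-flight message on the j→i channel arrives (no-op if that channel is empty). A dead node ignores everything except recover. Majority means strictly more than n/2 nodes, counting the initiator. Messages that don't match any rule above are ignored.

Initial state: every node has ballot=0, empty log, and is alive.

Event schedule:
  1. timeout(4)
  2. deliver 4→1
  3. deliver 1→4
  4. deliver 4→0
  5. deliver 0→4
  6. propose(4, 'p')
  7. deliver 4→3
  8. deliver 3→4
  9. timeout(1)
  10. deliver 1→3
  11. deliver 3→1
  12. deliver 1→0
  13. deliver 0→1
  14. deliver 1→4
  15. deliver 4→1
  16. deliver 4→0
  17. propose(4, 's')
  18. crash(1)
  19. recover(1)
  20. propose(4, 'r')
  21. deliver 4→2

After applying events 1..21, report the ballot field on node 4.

11

1. timeout(4):  <4:cand b9 ->
2. deliver 4→1:  <1:foll b9 ->
3. deliver 1→4:  nop
4. deliver 4→0:  <0:foll b9 ->
5. deliver 0→4:  <4:lead b9 ->
6. propose(4,'p'):  nop
7. deliver 4→3:  <3:foll b9 ->
8. deliver 3→4:  nop
9. timeout(1):  <1:cand b11 ->
10. deliver 1→3:  <3:foll b11 ->
11. deliver 3→1:  nop
12. deliver 1→0:  <0:foll b11 ->
13. deliver 0→1:  <1:lead b11 ->
14. deliver 1→4:  <4:foll b11 ->
15. deliver 4→1:  nop
16. deliver 4→0:  nop
17. propose(4,'s'):  nop
18. crash(1):  <1:✗lead b11 ->
19. recover(1):  <1:foll b11 ->
20. propose(4,'r'):  nop
21. deliver 4→2:  <2:foll b9 ->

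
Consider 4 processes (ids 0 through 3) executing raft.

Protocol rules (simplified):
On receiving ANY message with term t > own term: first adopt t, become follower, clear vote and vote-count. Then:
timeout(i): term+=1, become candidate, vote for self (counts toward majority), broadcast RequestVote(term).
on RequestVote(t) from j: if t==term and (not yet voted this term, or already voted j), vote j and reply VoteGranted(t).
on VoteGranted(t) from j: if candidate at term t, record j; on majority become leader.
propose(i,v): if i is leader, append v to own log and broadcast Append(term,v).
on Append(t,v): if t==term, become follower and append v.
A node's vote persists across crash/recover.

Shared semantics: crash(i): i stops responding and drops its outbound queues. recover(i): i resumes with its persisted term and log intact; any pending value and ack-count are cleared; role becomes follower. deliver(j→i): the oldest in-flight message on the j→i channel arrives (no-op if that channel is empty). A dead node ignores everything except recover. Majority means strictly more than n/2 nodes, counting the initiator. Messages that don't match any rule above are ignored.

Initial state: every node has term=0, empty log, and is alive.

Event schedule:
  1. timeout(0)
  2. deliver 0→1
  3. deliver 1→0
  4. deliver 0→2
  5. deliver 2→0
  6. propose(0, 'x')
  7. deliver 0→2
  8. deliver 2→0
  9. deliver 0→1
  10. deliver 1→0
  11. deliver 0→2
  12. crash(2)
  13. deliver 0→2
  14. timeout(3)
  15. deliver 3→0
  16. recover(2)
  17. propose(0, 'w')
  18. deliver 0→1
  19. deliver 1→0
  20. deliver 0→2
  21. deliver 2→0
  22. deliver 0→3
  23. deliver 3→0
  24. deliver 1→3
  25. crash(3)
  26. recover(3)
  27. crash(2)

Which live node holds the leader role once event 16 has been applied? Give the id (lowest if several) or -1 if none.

0

after 1 — timeout(0): n0:cand/t1/[-]
after 2 — deliver 0→1: n1:foll/t1/[-]
after 3 — deliver 1→0: ·
after 4 — deliver 0→2: n2:foll/t1/[-]
after 5 — deliver 2→0: n0:lead/t1/[-]
after 6 — propose(0,'x'): n0:lead/t1/[x]
after 7 — deliver 0→2: n2:foll/t1/[x]
after 8 — deliver 2→0: ·
after 9 — deliver 0→1: n1:foll/t1/[x]
after 10 — deliver 1→0: ·
after 11 — deliver 0→2: ·
after 12 — crash(2): n2:✗foll/t1/[x]
after 13 — deliver 0→2: ·
after 14 — timeout(3): n3:cand/t1/[-]
after 15 — deliver 3→0: ·
after 16 — recover(2): n2:foll/t1/[x]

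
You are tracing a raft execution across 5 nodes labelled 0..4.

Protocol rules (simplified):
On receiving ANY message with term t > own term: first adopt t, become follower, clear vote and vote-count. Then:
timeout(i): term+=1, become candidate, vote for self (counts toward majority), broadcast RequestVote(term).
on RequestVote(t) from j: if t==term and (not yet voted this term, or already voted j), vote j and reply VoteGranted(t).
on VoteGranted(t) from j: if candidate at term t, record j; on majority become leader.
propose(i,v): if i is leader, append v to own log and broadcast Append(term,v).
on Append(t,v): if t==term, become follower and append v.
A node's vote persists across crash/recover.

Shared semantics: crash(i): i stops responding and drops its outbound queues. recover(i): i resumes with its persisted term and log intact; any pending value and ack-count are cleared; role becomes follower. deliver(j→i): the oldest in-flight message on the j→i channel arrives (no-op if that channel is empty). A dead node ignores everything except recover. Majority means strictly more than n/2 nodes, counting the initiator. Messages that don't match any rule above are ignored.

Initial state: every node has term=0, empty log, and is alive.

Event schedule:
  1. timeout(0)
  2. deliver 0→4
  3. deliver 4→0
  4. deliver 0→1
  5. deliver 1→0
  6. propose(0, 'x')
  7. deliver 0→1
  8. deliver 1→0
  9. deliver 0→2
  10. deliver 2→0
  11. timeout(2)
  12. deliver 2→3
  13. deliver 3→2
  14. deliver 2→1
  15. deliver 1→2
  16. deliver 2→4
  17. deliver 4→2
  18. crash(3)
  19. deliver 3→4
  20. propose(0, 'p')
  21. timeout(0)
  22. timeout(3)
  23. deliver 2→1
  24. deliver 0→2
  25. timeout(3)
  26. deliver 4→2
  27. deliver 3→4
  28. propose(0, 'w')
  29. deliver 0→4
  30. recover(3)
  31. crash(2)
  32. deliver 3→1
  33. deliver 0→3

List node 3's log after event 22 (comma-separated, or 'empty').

empty

e1 timeout(0): 0[cand,t=1,-]
e2 deliver 0→4: 4[foll,t=1,-]
e3 deliver 4→0: ·
e4 deliver 0→1: 1[foll,t=1,-]
e5 deliver 1→0: 0[lead,t=1,-]
e6 propose(0,'x'): 0[lead,t=1,x]
e7 deliver 0→1: 1[foll,t=1,x]
e8 deliver 1→0: ·
e9 deliver 0→2: 2[foll,t=1,-]
e10 deliver 2→0: ·
e11 timeout(2): 2[cand,t=2,-]
e12 deliver 2→3: 3[foll,t=2,-]
e13 deliver 3→2: ·
e14 deliver 2→1: 1[foll,t=2,x]
e15 deliver 1→2: 2[lead,t=2,-]
e16 deliver 2→4: 4[foll,t=2,-]
e17 deliver 4→2: ·
e18 crash(3): 3[✗foll,t=2,-]
e19 deliver 3→4: ·
e20 propose(0,'p'): 0[lead,t=1,x,p]
e21 timeout(0): 0[cand,t=2,x,p]
e22 timeout(3): ·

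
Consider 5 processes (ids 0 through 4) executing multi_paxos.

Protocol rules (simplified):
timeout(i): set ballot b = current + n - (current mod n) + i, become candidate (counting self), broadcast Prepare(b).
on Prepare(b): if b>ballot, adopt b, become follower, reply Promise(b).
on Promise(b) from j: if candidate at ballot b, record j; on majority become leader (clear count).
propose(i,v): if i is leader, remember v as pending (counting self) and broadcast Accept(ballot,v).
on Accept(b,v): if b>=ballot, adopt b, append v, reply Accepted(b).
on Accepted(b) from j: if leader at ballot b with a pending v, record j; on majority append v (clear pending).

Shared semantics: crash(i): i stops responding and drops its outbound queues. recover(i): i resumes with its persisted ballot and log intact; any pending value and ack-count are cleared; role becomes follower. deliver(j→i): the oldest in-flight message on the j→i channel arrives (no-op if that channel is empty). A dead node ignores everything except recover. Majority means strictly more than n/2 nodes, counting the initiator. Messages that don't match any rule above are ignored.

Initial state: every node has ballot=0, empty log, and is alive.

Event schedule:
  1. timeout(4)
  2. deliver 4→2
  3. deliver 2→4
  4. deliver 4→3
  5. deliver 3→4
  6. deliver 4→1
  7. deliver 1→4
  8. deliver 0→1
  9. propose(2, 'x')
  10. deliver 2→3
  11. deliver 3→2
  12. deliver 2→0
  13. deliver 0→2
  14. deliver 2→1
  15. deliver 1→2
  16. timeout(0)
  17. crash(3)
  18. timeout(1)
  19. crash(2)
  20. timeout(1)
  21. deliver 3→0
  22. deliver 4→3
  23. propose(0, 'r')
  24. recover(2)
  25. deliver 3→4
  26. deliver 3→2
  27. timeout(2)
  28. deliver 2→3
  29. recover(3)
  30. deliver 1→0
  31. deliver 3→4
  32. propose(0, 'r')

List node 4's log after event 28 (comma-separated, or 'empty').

after 1 — timeout(4): n4:cand/b9/[-]
after 2 — deliver 4→2: n2:foll/b9/[-]
after 3 — deliver 2→4: ·
after 4 — deliver 4→3: n3:foll/b9/[-]
after 5 — deliver 3→4: n4:lead/b9/[-]
after 6 — deliver 4→1: n1:foll/b9/[-]
after 7 — deliver 1→4: ·
after 8 — deliver 0→1: ·
after 9 — propose(2,'x'): ·
after 10 — deliver 2→3: ·
after 11 — deliver 3→2: ·
after 12 — deliver 2→0: ·
after 13 — deliver 0→2: ·
after 14 — deliver 2→1: ·
after 15 — deliver 1→2: ·
after 16 — timeout(0): n0:cand/b5/[-]
after 17 — crash(3): n3:✗foll/b9/[-]
after 18 — timeout(1): n1:cand/b11/[-]
after 19 — crash(2): n2:✗foll/b9/[-]
after 20 — timeout(1): n1:cand/b16/[-]
after 21 — deliver 3→0: ·
after 22 — deliver 4→3: ·
after 23 — propose(0,'r'): ·
after 24 — recover(2): n2:foll/b9/[-]
after 25 — deliver 3→4: ·
after 26 — deliver 3→2: ·
after 27 — timeout(2): n2:cand/b12/[-]
after 28 — deliver 2→3: ·

empty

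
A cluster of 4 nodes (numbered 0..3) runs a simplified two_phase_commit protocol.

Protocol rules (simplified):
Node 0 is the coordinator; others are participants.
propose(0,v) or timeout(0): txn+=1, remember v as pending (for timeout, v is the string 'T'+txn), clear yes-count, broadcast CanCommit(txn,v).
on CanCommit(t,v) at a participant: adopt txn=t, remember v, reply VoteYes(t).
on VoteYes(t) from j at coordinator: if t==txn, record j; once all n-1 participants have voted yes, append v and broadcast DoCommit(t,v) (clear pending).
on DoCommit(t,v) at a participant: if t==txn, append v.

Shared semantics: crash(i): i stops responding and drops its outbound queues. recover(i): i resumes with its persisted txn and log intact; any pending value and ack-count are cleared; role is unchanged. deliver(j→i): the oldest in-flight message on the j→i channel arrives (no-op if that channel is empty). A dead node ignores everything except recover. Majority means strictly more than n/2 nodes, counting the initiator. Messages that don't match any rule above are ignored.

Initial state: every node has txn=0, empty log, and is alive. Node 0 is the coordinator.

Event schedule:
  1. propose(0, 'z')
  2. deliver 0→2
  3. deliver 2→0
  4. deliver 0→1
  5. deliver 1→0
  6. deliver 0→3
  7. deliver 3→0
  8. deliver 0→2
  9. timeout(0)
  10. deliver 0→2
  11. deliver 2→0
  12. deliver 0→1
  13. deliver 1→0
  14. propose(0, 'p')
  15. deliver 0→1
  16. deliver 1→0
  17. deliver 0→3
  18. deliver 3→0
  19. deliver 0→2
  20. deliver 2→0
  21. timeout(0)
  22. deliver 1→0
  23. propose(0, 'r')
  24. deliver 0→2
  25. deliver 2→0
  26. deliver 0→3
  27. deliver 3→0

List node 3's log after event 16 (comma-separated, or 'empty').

empty

e1 propose(0,'z'): 0[coor,t=1,-]
e2 deliver 0→2: 2[part,t=1,-]
e3 deliver 2→0: ·
e4 deliver 0→1: 1[part,t=1,-]
e5 deliver 1→0: ·
e6 deliver 0→3: 3[part,t=1,-]
e7 deliver 3→0: 0[coor,t=1,z]
e8 deliver 0→2: 2[part,t=1,z]
e9 timeout(0): 0[coor,t=2,z]
e10 deliver 0→2: 2[part,t=2,z]
e11 deliver 2→0: ·
e12 deliver 0→1: 1[part,t=1,z]
e13 deliver 1→0: ·
e14 propose(0,'p'): 0[coor,t=3,z]
e15 deliver 0→1: 1[part,t=2,z]
e16 deliver 1→0: ·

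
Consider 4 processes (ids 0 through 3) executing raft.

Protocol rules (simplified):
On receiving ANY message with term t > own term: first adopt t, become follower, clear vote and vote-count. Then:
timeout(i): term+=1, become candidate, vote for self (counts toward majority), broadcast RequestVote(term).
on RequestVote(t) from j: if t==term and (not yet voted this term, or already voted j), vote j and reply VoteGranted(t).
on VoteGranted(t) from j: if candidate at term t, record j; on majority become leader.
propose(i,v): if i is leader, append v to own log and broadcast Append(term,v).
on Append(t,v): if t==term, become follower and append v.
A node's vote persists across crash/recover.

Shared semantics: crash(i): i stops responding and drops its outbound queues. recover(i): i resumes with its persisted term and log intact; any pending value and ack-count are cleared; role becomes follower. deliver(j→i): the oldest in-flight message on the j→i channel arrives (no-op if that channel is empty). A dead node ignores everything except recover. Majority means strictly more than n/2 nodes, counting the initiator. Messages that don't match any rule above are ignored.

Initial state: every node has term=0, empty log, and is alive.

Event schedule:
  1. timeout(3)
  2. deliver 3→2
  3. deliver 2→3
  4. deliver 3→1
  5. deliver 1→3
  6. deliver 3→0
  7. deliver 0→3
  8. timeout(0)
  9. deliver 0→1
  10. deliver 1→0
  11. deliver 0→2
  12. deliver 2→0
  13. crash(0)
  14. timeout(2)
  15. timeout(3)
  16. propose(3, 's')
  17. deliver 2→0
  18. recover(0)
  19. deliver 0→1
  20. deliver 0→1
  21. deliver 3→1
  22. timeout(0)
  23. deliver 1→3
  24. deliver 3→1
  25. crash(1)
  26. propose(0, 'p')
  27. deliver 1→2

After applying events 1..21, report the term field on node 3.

2

e1 timeout(3): 3[cand,t=1,-]
e2 deliver 3→2: 2[foll,t=1,-]
e3 deliver 2→3: ·
e4 deliver 3→1: 1[foll,t=1,-]
e5 deliver 1→3: 3[lead,t=1,-]
e6 deliver 3→0: 0[foll,t=1,-]
e7 deliver 0→3: ·
e8 timeout(0): 0[cand,t=2,-]
e9 deliver 0→1: 1[foll,t=2,-]
e10 deliver 1→0: ·
e11 deliver 0→2: 2[foll,t=2,-]
e12 deliver 2→0: 0[lead,t=2,-]
e13 crash(0): 0[✗lead,t=2,-]
e14 timeout(2): 2[cand,t=3,-]
e15 timeout(3): 3[cand,t=2,-]
e16 propose(3,'s'): ·
e17 deliver 2→0: ·
e18 recover(0): 0[foll,t=2,-]
e19 deliver 0→1: ·
e20 deliver 0→1: ·
e21 deliver 3→1: ·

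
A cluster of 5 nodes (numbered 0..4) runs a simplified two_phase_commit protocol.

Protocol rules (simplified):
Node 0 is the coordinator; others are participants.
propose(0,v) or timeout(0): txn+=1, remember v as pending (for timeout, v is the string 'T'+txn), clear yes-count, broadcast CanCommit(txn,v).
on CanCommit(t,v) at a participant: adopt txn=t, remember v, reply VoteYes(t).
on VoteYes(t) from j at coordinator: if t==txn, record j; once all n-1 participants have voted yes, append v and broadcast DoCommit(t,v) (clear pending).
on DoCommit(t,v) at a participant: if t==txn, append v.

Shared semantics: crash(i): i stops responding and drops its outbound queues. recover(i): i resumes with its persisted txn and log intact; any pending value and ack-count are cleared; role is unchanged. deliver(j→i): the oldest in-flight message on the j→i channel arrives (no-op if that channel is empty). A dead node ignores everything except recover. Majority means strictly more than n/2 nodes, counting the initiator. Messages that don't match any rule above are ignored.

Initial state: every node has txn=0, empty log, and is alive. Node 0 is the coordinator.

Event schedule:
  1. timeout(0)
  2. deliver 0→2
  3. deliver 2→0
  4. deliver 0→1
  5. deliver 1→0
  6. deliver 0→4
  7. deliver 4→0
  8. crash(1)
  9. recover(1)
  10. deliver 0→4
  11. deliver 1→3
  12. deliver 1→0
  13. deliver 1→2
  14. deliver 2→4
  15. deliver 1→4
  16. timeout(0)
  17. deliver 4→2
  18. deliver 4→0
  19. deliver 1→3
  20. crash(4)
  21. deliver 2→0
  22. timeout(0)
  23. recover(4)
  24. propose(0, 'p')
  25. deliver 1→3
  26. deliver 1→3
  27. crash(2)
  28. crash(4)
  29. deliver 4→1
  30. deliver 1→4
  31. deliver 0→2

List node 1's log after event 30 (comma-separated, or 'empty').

empty

after 1 — timeout(0): n0:coor/t1/[-]
after 2 — deliver 0→2: n2:part/t1/[-]
after 3 — deliver 2→0: ·
after 4 — deliver 0→1: n1:part/t1/[-]
after 5 — deliver 1→0: ·
after 6 — deliver 0→4: n4:part/t1/[-]
after 7 — deliver 4→0: ·
after 8 — crash(1): n1:✗part/t1/[-]
after 9 — recover(1): n1:part/t1/[-]
after 10 — deliver 0→4: ·
after 11 — deliver 1→3: ·
after 12 — deliver 1→0: ·
after 13 — deliver 1→2: ·
after 14 — deliver 2→4: ·
after 15 — deliver 1→4: ·
after 16 — timeout(0): n0:coor/t2/[-]
after 17 — deliver 4→2: ·
after 18 — deliver 4→0: ·
after 19 — deliver 1→3: ·
after 20 — crash(4): n4:✗part/t1/[-]
after 21 — deliver 2→0: ·
after 22 — timeout(0): n0:coor/t3/[-]
after 23 — recover(4): n4:part/t1/[-]
after 24 — propose(0,'p'): n0:coor/t4/[-]
after 25 — deliver 1→3: ·
after 26 — deliver 1→3: ·
after 27 — crash(2): n2:✗part/t1/[-]
after 28 — crash(4): n4:✗part/t1/[-]
after 29 — deliver 4→1: ·
after 30 — deliver 1→4: ·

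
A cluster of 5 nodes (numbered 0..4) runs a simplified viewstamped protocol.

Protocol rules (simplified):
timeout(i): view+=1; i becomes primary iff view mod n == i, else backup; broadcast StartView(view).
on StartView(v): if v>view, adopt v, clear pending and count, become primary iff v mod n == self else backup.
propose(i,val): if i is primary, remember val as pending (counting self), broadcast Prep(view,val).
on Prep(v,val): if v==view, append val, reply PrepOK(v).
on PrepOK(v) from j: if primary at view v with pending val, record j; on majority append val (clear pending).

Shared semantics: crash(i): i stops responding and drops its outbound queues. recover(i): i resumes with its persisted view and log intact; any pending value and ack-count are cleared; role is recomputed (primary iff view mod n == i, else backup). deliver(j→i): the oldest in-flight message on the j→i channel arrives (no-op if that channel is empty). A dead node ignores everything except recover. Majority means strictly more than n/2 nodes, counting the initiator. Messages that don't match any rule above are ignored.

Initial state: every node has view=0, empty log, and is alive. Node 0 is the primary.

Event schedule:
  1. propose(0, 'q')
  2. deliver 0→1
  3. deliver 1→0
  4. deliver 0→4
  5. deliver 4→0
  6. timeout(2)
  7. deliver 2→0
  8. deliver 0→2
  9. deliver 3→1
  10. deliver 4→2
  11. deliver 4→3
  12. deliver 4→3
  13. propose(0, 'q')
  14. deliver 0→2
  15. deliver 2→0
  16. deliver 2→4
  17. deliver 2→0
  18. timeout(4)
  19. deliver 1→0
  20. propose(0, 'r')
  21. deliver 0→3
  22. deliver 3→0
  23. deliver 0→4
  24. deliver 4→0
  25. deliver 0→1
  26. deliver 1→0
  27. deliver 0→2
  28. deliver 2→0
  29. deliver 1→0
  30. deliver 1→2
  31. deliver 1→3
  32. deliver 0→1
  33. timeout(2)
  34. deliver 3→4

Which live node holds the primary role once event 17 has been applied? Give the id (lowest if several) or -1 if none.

e1 propose(0,'q'): ·
e2 deliver 0→1: 1[back,v=0,q]
e3 deliver 1→0: ·
e4 deliver 0→4: 4[back,v=0,q]
e5 deliver 4→0: 0[prim,v=0,q]
e6 timeout(2): 2[back,v=1,-]
e7 deliver 2→0: 0[back,v=1,q]
e8 deliver 0→2: ·
e9 deliver 3→1: ·
e10 deliver 4→2: ·
e11 deliver 4→3: ·
e12 deliver 4→3: ·
e13 propose(0,'q'): ·
e14 deliver 0→2: ·
e15 deliver 2→0: ·
e16 deliver 2→4: 4[back,v=1,q]
e17 deliver 2→0: ·

-1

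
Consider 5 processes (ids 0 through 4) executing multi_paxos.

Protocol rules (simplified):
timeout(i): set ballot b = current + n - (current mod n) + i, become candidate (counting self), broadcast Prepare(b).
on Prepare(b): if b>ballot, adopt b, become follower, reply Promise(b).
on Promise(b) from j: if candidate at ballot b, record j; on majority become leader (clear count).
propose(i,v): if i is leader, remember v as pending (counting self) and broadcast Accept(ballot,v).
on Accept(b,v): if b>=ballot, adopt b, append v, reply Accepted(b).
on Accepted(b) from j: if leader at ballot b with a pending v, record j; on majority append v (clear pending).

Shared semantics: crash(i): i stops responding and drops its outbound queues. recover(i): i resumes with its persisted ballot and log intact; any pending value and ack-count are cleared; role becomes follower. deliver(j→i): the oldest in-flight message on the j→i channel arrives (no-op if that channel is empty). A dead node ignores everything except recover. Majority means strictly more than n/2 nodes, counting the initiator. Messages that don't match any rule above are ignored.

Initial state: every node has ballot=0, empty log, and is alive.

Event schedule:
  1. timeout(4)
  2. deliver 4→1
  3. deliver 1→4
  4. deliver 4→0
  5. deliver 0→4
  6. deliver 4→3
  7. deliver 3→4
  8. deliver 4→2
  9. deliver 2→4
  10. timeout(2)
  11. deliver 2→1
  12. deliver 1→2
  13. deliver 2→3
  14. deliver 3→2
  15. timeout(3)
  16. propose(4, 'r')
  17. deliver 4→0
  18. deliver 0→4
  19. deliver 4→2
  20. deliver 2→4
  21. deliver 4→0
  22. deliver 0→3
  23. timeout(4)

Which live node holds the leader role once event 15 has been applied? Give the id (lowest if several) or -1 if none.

2

1. timeout(4):  <4:cand b9 ->
2. deliver 4→1:  <1:foll b9 ->
3. deliver 1→4:  nop
4. deliver 4→0:  <0:foll b9 ->
5. deliver 0→4:  <4:lead b9 ->
6. deliver 4→3:  <3:foll b9 ->
7. deliver 3→4:  nop
8. deliver 4→2:  <2:foll b9 ->
9. deliver 2→4:  nop
10. timeout(2):  <2:cand b12 ->
11. deliver 2→1:  <1:foll b12 ->
12. deliver 1→2:  nop
13. deliver 2→3:  <3:foll b12 ->
14. deliver 3→2:  <2:lead b12 ->
15. timeout(3):  <3:cand b18 ->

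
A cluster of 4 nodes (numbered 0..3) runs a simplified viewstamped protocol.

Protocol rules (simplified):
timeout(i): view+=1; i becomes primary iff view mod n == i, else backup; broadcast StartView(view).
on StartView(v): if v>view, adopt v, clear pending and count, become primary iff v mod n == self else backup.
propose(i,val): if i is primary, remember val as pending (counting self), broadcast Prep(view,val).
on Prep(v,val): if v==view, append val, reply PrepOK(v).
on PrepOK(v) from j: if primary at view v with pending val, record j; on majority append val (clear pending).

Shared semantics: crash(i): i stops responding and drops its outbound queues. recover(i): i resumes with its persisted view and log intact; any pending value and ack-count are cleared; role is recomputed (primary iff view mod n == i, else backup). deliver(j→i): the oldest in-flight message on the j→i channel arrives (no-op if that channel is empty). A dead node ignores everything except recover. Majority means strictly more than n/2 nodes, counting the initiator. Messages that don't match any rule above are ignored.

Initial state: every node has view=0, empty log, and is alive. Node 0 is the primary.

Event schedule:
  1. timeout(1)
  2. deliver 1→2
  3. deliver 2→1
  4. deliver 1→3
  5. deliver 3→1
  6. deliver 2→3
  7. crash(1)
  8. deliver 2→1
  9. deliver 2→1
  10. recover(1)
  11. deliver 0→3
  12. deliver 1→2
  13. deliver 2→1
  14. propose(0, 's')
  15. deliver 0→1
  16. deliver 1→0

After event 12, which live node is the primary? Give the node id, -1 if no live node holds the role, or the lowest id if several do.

0

[1] timeout(1) → N1(prim v1 [-])
[2] deliver 1→2 → N2(back v1 [-])
[3] deliver 2→1 → ∅
[4] deliver 1→3 → N3(back v1 [-])
[5] deliver 3→1 → ∅
[6] deliver 2→3 → ∅
[7] crash(1) → N1(✗prim v1 [-])
[8] deliver 2→1 → ∅
[9] deliver 2→1 → ∅
[10] recover(1) → N1(prim v1 [-])
[11] deliver 0→3 → ∅
[12] deliver 1→2 → ∅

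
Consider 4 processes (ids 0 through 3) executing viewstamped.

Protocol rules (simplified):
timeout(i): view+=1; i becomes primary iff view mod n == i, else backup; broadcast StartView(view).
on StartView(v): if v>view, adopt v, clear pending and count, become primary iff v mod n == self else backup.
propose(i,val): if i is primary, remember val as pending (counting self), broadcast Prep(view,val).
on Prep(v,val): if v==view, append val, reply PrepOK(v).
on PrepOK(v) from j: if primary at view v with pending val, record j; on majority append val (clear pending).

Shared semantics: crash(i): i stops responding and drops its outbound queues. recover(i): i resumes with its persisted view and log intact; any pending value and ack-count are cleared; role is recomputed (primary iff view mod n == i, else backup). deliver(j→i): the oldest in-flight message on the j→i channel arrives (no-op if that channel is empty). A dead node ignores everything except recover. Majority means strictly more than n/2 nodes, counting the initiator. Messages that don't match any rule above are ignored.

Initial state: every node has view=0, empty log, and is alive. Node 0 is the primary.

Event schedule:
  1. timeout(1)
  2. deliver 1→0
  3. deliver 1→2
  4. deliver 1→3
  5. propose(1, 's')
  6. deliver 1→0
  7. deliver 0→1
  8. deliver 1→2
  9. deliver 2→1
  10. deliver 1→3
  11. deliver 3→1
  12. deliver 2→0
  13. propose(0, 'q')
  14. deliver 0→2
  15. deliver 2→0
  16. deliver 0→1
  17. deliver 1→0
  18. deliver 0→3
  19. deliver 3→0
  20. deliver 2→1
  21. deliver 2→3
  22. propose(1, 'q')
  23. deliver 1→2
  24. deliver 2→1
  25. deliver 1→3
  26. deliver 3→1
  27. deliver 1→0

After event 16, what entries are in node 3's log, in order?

after 1 — timeout(1): n1:prim/v1/[-]
after 2 — deliver 1→0: n0:back/v1/[-]
after 3 — deliver 1→2: n2:back/v1/[-]
after 4 — deliver 1→3: n3:back/v1/[-]
after 5 — propose(1,'s'): ·
after 6 — deliver 1→0: n0:back/v1/[s]
after 7 — deliver 0→1: ·
after 8 — deliver 1→2: n2:back/v1/[s]
after 9 — deliver 2→1: n1:prim/v1/[s]
after 10 — deliver 1→3: n3:back/v1/[s]
after 11 — deliver 3→1: ·
after 12 — deliver 2→0: ·
after 13 — propose(0,'q'): ·
after 14 — deliver 0→2: ·
after 15 — deliver 2→0: ·
after 16 — deliver 0→1: ·

s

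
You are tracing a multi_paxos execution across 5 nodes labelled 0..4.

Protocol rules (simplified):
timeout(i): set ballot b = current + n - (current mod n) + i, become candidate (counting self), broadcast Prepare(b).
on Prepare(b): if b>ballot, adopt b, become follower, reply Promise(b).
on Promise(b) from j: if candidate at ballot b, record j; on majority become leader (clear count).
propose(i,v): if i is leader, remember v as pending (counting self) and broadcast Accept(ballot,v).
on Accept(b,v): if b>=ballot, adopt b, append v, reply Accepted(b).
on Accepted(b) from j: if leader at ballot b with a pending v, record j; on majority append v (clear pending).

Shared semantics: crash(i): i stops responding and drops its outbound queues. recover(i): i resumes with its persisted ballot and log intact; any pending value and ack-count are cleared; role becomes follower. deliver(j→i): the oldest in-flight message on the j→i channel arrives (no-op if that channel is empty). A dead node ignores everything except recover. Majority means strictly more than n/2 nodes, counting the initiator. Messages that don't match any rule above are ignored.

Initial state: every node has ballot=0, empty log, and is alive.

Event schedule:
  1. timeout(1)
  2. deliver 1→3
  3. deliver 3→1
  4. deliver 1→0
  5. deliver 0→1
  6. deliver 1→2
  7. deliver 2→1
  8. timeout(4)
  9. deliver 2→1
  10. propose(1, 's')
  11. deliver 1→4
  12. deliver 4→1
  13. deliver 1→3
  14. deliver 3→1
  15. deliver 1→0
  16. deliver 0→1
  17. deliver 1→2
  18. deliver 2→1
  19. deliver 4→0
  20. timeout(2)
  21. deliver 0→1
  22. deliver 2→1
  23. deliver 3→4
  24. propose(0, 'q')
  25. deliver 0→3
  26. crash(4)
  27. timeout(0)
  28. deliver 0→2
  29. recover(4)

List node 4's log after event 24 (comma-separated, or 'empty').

empty

e1 timeout(1): 1[cand,b=6,-]
e2 deliver 1→3: 3[foll,b=6,-]
e3 deliver 3→1: ·
e4 deliver 1→0: 0[foll,b=6,-]
e5 deliver 0→1: 1[lead,b=6,-]
e6 deliver 1→2: 2[foll,b=6,-]
e7 deliver 2→1: ·
e8 timeout(4): 4[cand,b=9,-]
e9 deliver 2→1: ·
e10 propose(1,'s'): ·
e11 deliver 1→4: ·
e12 deliver 4→1: 1[foll,b=9,-]
e13 deliver 1→3: 3[foll,b=6,s]
e14 deliver 3→1: ·
e15 deliver 1→0: 0[foll,b=6,s]
e16 deliver 0→1: ·
e17 deliver 1→2: 2[foll,b=6,s]
e18 deliver 2→1: ·
e19 deliver 4→0: 0[foll,b=9,s]
e20 timeout(2): 2[cand,b=12,s]
e21 deliver 0→1: ·
e22 deliver 2→1: 1[foll,b=12,-]
e23 deliver 3→4: ·
e24 propose(0,'q'): ·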